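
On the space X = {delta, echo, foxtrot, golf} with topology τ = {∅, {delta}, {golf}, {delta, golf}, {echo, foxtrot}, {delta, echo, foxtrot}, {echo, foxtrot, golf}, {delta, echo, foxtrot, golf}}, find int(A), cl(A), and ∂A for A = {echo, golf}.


int(A) = {golf}, cl(A) = {echo, foxtrot, golf}, ∂A = {echo, foxtrot}.

Closed sets in (X, τ) are complements of opens:
  closed(X, τ) = {∅, {delta}, {golf}, {delta, golf}, {echo, foxtrot}, {delta, echo, foxtrot}, {echo, foxtrot, golf}, {delta, echo, foxtrot, golf}}.
int(A) = ⋃ {U ∈ τ : U ⊆ A}. Opens contained in A: ∅, {golf}.
Taking the union of these: int(A) = {golf}.
cl(A) = ⋂ {C closed : A ⊆ C}. Closed sets containing A: {echo, foxtrot, golf}, {delta, echo, foxtrot, golf}.
Intersecting these: cl(A) = {echo, foxtrot, golf}.
∂A = cl(A) ∖ int(A) = {echo, foxtrot, golf} ∖ {golf} = {echo, foxtrot}.


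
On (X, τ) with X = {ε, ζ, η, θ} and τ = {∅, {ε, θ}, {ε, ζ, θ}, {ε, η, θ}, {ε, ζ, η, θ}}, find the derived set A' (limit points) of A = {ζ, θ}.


A' = {ε, ζ, η}

For each x ∈ X, list the open sets U ∈ τ with x ∈ U, then check whether U ∩ (A ∖ {x}) ≠ ∅ for every such U.
  x = ε: opens ∋ x are {ε, θ}, {ε, ζ, θ}, {ε, η, θ}, {ε, ζ, η, θ}; each meets A ∖ {ε}, so x IS a limit point.
  x = ζ: opens ∋ x are {ε, ζ, θ}, {ε, ζ, η, θ}; each meets A ∖ {ζ}, so x IS a limit point.
  x = η: opens ∋ x are {ε, η, θ}, {ε, ζ, η, θ}; each meets A ∖ {η}, so x IS a limit point.
  x = θ: open {ε, θ} ∋ x has {ε, θ} ∩ (A ∖ {θ}) = ∅, so x is NOT a limit point.
Collecting: A' = {ε, ζ, η}.


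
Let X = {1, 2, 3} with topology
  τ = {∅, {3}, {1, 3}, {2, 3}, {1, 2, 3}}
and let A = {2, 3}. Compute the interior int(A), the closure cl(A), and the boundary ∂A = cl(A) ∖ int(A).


int(A) = {2, 3}, cl(A) = {1, 2, 3}, ∂A = {1}.

Closed sets in (X, τ) are complements of opens:
  closed(X, τ) = {∅, {1}, {2}, {1, 2}, {1, 2, 3}}.
int(A) = ⋃ {U ∈ τ : U ⊆ A}. Opens contained in A: ∅, {3}, {2, 3}.
Taking the union of these: int(A) = {2, 3}.
cl(A) = ⋂ {C closed : A ⊆ C}. Closed sets containing A: {1, 2, 3}.
Intersecting these: cl(A) = {1, 2, 3}.
∂A = cl(A) ∖ int(A) = {1, 2, 3} ∖ {2, 3} = {1}.


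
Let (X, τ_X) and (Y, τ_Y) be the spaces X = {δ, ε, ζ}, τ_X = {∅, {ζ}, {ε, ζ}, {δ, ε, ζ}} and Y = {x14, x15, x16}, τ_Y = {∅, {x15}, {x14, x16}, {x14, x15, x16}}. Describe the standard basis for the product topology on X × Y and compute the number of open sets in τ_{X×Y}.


Basis B = {∅ × ∅, {ζ} × {x15}, {ε, ζ} × {x15}, {ζ} × {x14, x16}, {δ, ε, ζ} × {x15}, {ζ} × {x14, x15, x16}, {ε, ζ} × {x14, x16}, {δ, ε, ζ} × {x14, x16}, {ε, ζ} × {x14, x15, x16}, {δ, ε, ζ} × {x14, x15, x16}}; |τ_{X×Y}| = 16.

Enumerate products U × V with U ∈ τ_X, V ∈ τ_Y (deduplicated):
  ∅ × ∅ = {} (∅)
  {ζ} × {x15} = {(ζ,x15)}
  {ε, ζ} × {x15} = {(ε,x15), (ζ,x15)}
  {ζ} × {x14, x16} = {(ζ,x14), (ζ,x16)}
  {δ, ε, ζ} × {x15} = {(δ,x15), (ε,x15), (ζ,x15)}
  {ζ} × {x14, x15, x16} = {(ζ,x14), (ζ,x15), (ζ,x16)}
  {ε, ζ} × {x14, x16} = {(ε,x14), (ε,x16), (ζ,x14), (ζ,x16)}
  {δ, ε, ζ} × {x14, x16} = {(δ,x14), (δ,x16), (ε,x14), (ε,x16), (ζ,x14), (ζ,x16)}
  {ε, ζ} × {x14, x15, x16} = {(ε,x14), (ε,x15), (ε,x16), (ζ,x14), (ζ,x15), (ζ,x16)}
  {δ, ε, ζ} × {x14, x15, x16} = {(δ,x14), (δ,x15), (δ,x16), (ε,x14), (ε,x15), (ε,x16), (ζ,x14), (ζ,x15), (ζ,x16)}
These 10 distinct sets form the basis B.
Close under arbitrary unions to get τ_{X×Y}; counting gives |τ_{X×Y}| = 16.


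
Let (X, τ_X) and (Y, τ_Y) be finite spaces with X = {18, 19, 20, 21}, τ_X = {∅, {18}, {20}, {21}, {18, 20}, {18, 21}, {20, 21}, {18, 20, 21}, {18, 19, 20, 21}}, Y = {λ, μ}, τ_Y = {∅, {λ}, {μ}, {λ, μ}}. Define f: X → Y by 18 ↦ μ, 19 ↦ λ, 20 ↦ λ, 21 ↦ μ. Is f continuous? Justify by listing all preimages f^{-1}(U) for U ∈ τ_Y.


f is NOT continuous.

Compute f^{-1}(U) for each U ∈ τ_Y:
  U = ∅: f^{-1}(U) = ∅ ∈ τ_X ✓.
  U = {λ}: f^{-1}(U) = {19, 20} ∉ τ_X ✗.
  U = {μ}: f^{-1}(U) = {18, 21} ∈ τ_X ✓.
  U = {λ, μ}: f^{-1}(U) = {18, 19, 20, 21} ∈ τ_X ✓.
Found U = {λ} with f^{-1}(U) = {19, 20} not in τ_X. Therefore f is NOT continuous.


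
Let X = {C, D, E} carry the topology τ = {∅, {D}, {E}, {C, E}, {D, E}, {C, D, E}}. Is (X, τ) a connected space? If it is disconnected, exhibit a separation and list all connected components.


(X, τ) is disconnected; components = [{D}, {C, E}].

Find clopen sets (U ∈ τ with X ∖ U ∈ τ):
  U = ∅, X ∖ U = {C, D, E} — both open, so U is clopen.
  U = {D}, X ∖ U = {C, E} — both open, so U is clopen.
  U = {C, E}, X ∖ U = {D} — both open, so U is clopen.
  U = {C, D, E}, X ∖ U = ∅ — both open, so U is clopen.
Nontrivial clopen(s) exist: e.g. {D}. So (X, τ) is disconnected.
Compute connected components by grouping points that agree on all clopens:
  component: {D}
  component: {C, E}


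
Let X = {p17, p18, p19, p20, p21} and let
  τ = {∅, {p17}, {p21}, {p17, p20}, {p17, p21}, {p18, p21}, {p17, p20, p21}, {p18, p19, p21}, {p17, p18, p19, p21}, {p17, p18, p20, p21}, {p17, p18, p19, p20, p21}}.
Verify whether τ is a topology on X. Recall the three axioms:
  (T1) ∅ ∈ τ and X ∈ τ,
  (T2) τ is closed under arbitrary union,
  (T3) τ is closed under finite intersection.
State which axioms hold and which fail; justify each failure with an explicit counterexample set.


τ is NOT a topology on X.

Axiom (T1): ∅ ∈ τ? Yes; X ∈ τ? Yes.
Axiom (T2/T3): check pairwise unions and intersections of members of τ.
Counterexample for (T2): {p17} ∪ {p18, p21} = {p17, p18, p21} ∉ τ. Therefore τ is NOT a topology.


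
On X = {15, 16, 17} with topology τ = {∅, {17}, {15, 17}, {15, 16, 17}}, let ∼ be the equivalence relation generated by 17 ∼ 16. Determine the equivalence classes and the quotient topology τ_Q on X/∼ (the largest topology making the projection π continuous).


X/∼ = {[15], [16=17]}; |τ_Q| = 2.

Equivalence classes: [15], [16=17].
Quotient map π: X → X/∼ sends 15 ↦ [15], 16 ↦ [16=17], 17 ↦ [16=17].
For each subset V ⊆ X/∼, compute π^{-1}(V) ⊆ X and check whether π^{-1}(V) ∈ τ. V is open in τ_Q iff π^{-1}(V) ∈ τ.
  V = {}: π^{-1}(V) = ∅ ∈ τ ✓.
  V = {[15]}: π^{-1}(V) = {15} ∉ τ ✗.
  V = {[16=17]}: π^{-1}(V) = {16, 17} ∉ τ ✗.
  V = {[15], [16=17]}: π^{-1}(V) = {15, 16, 17} ∈ τ ✓.
Open sets in the quotient: τ_Q = {{}, {[15], [16=17]}} (2 elements).


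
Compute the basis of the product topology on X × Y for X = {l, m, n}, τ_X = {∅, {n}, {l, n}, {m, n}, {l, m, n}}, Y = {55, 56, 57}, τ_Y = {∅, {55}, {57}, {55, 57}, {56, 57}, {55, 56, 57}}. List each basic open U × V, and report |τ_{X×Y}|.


Basis B = {∅ × ∅, {n} × {55}, {n} × {57}, {l, n} × {55}, {l, n} × {57}, {m, n} × {55}, {m, n} × {57}, {n} × {55, 57}, {n} × {56, 57}, {l, m, n} × {55}, {l, m, n} × {57}, {n} × {55, 56, 57}, {l, n} × {55, 57}, {l, n} × {56, 57}, {m, n} × {55, 57}, {m, n} × {56, 57}, {l, n} × {55, 56, 57}, {l, m, n} × {55, 57}, {l, m, n} × {56, 57}, {m, n} × {55, 56, 57}, {l, m, n} × {55, 56, 57}}; |τ_{X×Y}| = 70.

Enumerate products U × V with U ∈ τ_X, V ∈ τ_Y (deduplicated):
  ∅ × ∅ = {} (∅)
  {n} × {55} = {(n,55)}
  {n} × {57} = {(n,57)}
  {l, n} × {55} = {(l,55), (n,55)}
  {l, n} × {57} = {(l,57), (n,57)}
  {m, n} × {55} = {(m,55), (n,55)}
  {m, n} × {57} = {(m,57), (n,57)}
  {n} × {55, 57} = {(n,55), (n,57)}
  {n} × {56, 57} = {(n,56), (n,57)}
  {l, m, n} × {55} = {(l,55), (m,55), (n,55)}
  {l, m, n} × {57} = {(l,57), (m,57), (n,57)}
  {n} × {55, 56, 57} = {(n,55), (n,56), (n,57)}
  {l, n} × {55, 57} = {(l,55), (l,57), (n,55), (n,57)}
  {l, n} × {56, 57} = {(l,56), (l,57), (n,56), (n,57)}
  {m, n} × {55, 57} = {(m,55), (m,57), (n,55), (n,57)}
  {m, n} × {56, 57} = {(m,56), (m,57), (n,56), (n,57)}
  {l, n} × {55, 56, 57} = {(l,55), (l,56), (l,57), (n,55), (n,56), (n,57)}
  {l, m, n} × {55, 57} = {(l,55), (l,57), (m,55), (m,57), (n,55), (n,57)}
  {l, m, n} × {56, 57} = {(l,56), (l,57), (m,56), (m,57), (n,56), (n,57)}
  {m, n} × {55, 56, 57} = {(m,55), (m,56), (m,57), (n,55), (n,56), (n,57)}
  {l, m, n} × {55, 56, 57} = {(l,55), (l,56), (l,57), (m,55), (m,56), (m,57), (n,55), (n,56), (n,57)}
These 21 distinct sets form the basis B.
Close under arbitrary unions to get τ_{X×Y}; counting gives |τ_{X×Y}| = 70.


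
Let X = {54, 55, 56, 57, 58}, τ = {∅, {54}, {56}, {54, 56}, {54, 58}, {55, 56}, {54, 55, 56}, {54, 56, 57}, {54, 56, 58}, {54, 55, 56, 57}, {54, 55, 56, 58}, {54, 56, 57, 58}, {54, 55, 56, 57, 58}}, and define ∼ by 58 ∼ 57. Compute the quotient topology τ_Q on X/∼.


X/∼ = {[54], [55], [56], [57=58]}; |τ_Q| = 8.

Equivalence classes: [54], [55], [56], [57=58].
Quotient map π: X → X/∼ sends 54 ↦ [54], 55 ↦ [55], 56 ↦ [56], 57 ↦ [57=58], 58 ↦ [57=58].
For each subset V ⊆ X/∼, compute π^{-1}(V) ⊆ X and check whether π^{-1}(V) ∈ τ. V is open in τ_Q iff π^{-1}(V) ∈ τ.
  V = {}: π^{-1}(V) = ∅ ∈ τ ✓.
  V = {[54]}: π^{-1}(V) = {54} ∈ τ ✓.
  V = {[55]}: π^{-1}(V) = {55} ∉ τ ✗.
  V = {[54], [55]}: π^{-1}(V) = {54, 55} ∉ τ ✗.
  V = {[56]}: π^{-1}(V) = {56} ∈ τ ✓.
  V = {[54], [56]}: π^{-1}(V) = {54, 56} ∈ τ ✓.
  V = {[55], [56]}: π^{-1}(V) = {55, 56} ∈ τ ✓.
  V = {[54], [55], [56]}: π^{-1}(V) = {54, 55, 56} ∈ τ ✓.
  V = {[57=58]}: π^{-1}(V) = {57, 58} ∉ τ ✗.
  V = {[54], [57=58]}: π^{-1}(V) = {54, 57, 58} ∉ τ ✗.
  V = {[55], [57=58]}: π^{-1}(V) = {55, 57, 58} ∉ τ ✗.
  V = {[54], [55], [57=58]}: π^{-1}(V) = {54, 55, 57, 58} ∉ τ ✗.
  V = {[56], [57=58]}: π^{-1}(V) = {56, 57, 58} ∉ τ ✗.
  V = {[54], [56], [57=58]}: π^{-1}(V) = {54, 56, 57, 58} ∈ τ ✓.
  V = {[55], [56], [57=58]}: π^{-1}(V) = {55, 56, 57, 58} ∉ τ ✗.
  V = {[54], [55], [56], [57=58]}: π^{-1}(V) = {54, 55, 56, 57, 58} ∈ τ ✓.
Open sets in the quotient: τ_Q = {{}, {[54]}, {[56]}, {[54], [56]}, {[55], [56]}, {[54], [55], [56]}, {[54], [56], [57=58]}, {[54], [55], [56], [57=58]}} (8 elements).


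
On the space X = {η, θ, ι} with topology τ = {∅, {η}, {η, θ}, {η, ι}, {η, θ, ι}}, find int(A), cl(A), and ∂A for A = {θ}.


int(A) = ∅, cl(A) = {θ}, ∂A = {θ}.

Closed sets in (X, τ) are complements of opens:
  closed(X, τ) = {∅, {θ}, {ι}, {θ, ι}, {η, θ, ι}}.
int(A) = ⋃ {U ∈ τ : U ⊆ A}. Opens contained in A: ∅.
Taking the union of these: int(A) = ∅.
cl(A) = ⋂ {C closed : A ⊆ C}. Closed sets containing A: {θ}, {θ, ι}, {η, θ, ι}.
Intersecting these: cl(A) = {θ}.
∂A = cl(A) ∖ int(A) = {θ} ∖ ∅ = {θ}.


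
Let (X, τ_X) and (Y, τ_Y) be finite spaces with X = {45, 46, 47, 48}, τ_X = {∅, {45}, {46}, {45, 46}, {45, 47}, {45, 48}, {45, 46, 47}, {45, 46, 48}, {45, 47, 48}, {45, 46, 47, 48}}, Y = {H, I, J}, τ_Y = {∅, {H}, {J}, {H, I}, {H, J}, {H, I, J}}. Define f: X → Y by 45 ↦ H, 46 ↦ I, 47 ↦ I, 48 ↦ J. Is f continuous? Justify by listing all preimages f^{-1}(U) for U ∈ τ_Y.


f is NOT continuous.

Compute f^{-1}(U) for each U ∈ τ_Y:
  U = ∅: f^{-1}(U) = ∅ ∈ τ_X ✓.
  U = {H}: f^{-1}(U) = {45} ∈ τ_X ✓.
  U = {J}: f^{-1}(U) = {48} ∉ τ_X ✗.
  U = {H, I}: f^{-1}(U) = {45, 46, 47} ∈ τ_X ✓.
  U = {H, J}: f^{-1}(U) = {45, 48} ∈ τ_X ✓.
  U = {H, I, J}: f^{-1}(U) = {45, 46, 47, 48} ∈ τ_X ✓.
Found U = {J} with f^{-1}(U) = {48} not in τ_X. Therefore f is NOT continuous.


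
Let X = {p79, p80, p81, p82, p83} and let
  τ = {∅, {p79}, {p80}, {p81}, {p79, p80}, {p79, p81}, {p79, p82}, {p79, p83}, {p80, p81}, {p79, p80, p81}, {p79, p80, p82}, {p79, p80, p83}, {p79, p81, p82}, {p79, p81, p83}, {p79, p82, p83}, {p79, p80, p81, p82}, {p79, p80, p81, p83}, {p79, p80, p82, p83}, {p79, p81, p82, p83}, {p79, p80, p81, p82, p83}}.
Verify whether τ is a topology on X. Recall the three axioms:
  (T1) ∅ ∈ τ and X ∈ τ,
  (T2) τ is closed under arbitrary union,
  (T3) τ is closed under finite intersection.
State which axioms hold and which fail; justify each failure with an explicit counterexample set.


τ IS a topology on X.

Axiom (T1): ∅ ∈ τ? Yes; X ∈ τ? Yes.
Axiom (T2/T3): check pairwise unions and intersections of members of τ.
All pairwise intersections and unions checked — each lies in τ. Therefore τ satisfies (T1), (T2), (T3): it IS a topology on X.


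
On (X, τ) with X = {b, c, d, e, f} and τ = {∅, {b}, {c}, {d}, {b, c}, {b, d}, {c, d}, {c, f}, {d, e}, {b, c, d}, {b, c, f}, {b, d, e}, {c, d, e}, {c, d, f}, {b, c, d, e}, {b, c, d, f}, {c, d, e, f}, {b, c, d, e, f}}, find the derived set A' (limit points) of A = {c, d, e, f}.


A' = {e, f}

For each x ∈ X, list the open sets U ∈ τ with x ∈ U, then check whether U ∩ (A ∖ {x}) ≠ ∅ for every such U.
  x = b: open {b} ∋ x has {b} ∩ (A ∖ {b}) = ∅, so x is NOT a limit point.
  x = c: open {c} ∋ x has {c} ∩ (A ∖ {c}) = ∅, so x is NOT a limit point.
  x = d: open {d} ∋ x has {d} ∩ (A ∖ {d}) = ∅, so x is NOT a limit point.
  x = e: opens ∋ x are {d, e}, {b, d, e}, {c, d, e}, {b, c, d, e}, {c, d, e, f}, {b, c, d, e, f}; each meets A ∖ {e}, so x IS a limit point.
  x = f: opens ∋ x are {c, f}, {b, c, f}, {c, d, f}, {b, c, d, f}, {c, d, e, f}, {b, c, d, e, f}; each meets A ∖ {f}, so x IS a limit point.
Collecting: A' = {e, f}.


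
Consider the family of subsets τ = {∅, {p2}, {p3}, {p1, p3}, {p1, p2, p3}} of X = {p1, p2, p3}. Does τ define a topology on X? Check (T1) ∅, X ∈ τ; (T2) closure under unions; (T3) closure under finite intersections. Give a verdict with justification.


τ is NOT a topology on X.

Axiom (T1): ∅ ∈ τ? Yes; X ∈ τ? Yes.
Axiom (T2/T3): check pairwise unions and intersections of members of τ.
Counterexample for (T2): {p2} ∪ {p3} = {p2, p3} ∉ τ. Therefore τ is NOT a topology.


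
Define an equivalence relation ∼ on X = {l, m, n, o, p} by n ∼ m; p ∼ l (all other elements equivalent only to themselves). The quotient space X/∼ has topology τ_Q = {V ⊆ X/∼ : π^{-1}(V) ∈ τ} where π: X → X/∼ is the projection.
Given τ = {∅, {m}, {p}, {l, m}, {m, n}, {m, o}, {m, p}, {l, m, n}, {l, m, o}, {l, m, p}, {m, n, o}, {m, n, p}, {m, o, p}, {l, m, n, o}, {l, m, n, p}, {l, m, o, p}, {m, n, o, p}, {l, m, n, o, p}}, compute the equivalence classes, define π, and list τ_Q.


X/∼ = {[l=p], [m=n], [o]}; |τ_Q| = 5.

Equivalence classes: [l=p], [m=n], [o].
Quotient map π: X → X/∼ sends l ↦ [l=p], m ↦ [m=n], n ↦ [m=n], o ↦ [o], p ↦ [l=p].
For each subset V ⊆ X/∼, compute π^{-1}(V) ⊆ X and check whether π^{-1}(V) ∈ τ. V is open in τ_Q iff π^{-1}(V) ∈ τ.
  V = {}: π^{-1}(V) = ∅ ∈ τ ✓.
  V = {[l=p]}: π^{-1}(V) = {l, p} ∉ τ ✗.
  V = {[m=n]}: π^{-1}(V) = {m, n} ∈ τ ✓.
  V = {[l=p], [m=n]}: π^{-1}(V) = {l, m, n, p} ∈ τ ✓.
  V = {[o]}: π^{-1}(V) = {o} ∉ τ ✗.
  V = {[l=p], [o]}: π^{-1}(V) = {l, o, p} ∉ τ ✗.
  V = {[m=n], [o]}: π^{-1}(V) = {m, n, o} ∈ τ ✓.
  V = {[l=p], [m=n], [o]}: π^{-1}(V) = {l, m, n, o, p} ∈ τ ✓.
Open sets in the quotient: τ_Q = {{}, {[m=n]}, {[l=p], [m=n]}, {[m=n], [o]}, {[l=p], [m=n], [o]}} (5 elements).


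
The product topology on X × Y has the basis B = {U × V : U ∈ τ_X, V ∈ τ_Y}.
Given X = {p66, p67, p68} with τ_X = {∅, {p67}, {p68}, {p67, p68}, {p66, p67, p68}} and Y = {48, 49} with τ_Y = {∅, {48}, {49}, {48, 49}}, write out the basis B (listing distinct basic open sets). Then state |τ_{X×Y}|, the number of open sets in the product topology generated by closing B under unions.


Basis B = {∅ × ∅, {p67} × {48}, {p67} × {49}, {p68} × {48}, {p68} × {49}, {p67} × {48, 49}, {p67, p68} × {48}, {p67, p68} × {49}, {p68} × {48, 49}, {p66, p67, p68} × {48}, {p66, p67, p68} × {49}, {p67, p68} × {48, 49}, {p66, p67, p68} × {48, 49}}; |τ_{X×Y}| = 25.

Enumerate products U × V with U ∈ τ_X, V ∈ τ_Y (deduplicated):
  ∅ × ∅ = {} (∅)
  {p67} × {48} = {(p67,48)}
  {p67} × {49} = {(p67,49)}
  {p68} × {48} = {(p68,48)}
  {p68} × {49} = {(p68,49)}
  {p67} × {48, 49} = {(p67,48), (p67,49)}
  {p67, p68} × {48} = {(p67,48), (p68,48)}
  {p67, p68} × {49} = {(p67,49), (p68,49)}
  {p68} × {48, 49} = {(p68,48), (p68,49)}
  {p66, p67, p68} × {48} = {(p66,48), (p67,48), (p68,48)}
  {p66, p67, p68} × {49} = {(p66,49), (p67,49), (p68,49)}
  {p67, p68} × {48, 49} = {(p67,48), (p67,49), (p68,48), (p68,49)}
  {p66, p67, p68} × {48, 49} = {(p66,48), (p66,49), (p67,48), (p67,49), (p68,48), (p68,49)}
These 13 distinct sets form the basis B.
Close under arbitrary unions to get τ_{X×Y}; counting gives |τ_{X×Y}| = 25.


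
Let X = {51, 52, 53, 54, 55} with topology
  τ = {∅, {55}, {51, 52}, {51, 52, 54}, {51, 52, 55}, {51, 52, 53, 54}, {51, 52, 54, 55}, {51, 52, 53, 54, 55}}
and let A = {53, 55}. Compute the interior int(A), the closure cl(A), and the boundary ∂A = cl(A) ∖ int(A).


int(A) = {55}, cl(A) = {53, 55}, ∂A = {53}.

Closed sets in (X, τ) are complements of opens:
  closed(X, τ) = {∅, {53}, {55}, {53, 54}, {53, 55}, {53, 54, 55}, {51, 52, 53, 54}, {51, 52, 53, 54, 55}}.
int(A) = ⋃ {U ∈ τ : U ⊆ A}. Opens contained in A: ∅, {55}.
Taking the union of these: int(A) = {55}.
cl(A) = ⋂ {C closed : A ⊆ C}. Closed sets containing A: {53, 55}, {53, 54, 55}, {51, 52, 53, 54, 55}.
Intersecting these: cl(A) = {53, 55}.
∂A = cl(A) ∖ int(A) = {53, 55} ∖ {55} = {53}.


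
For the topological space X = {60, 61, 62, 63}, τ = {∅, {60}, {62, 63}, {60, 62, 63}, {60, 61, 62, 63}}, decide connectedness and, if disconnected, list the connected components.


(X, τ) is connected.

Find clopen sets (U ∈ τ with X ∖ U ∈ τ):
  U = ∅, X ∖ U = {60, 61, 62, 63} — both open, so U is clopen.
  U = {60, 61, 62, 63}, X ∖ U = ∅ — both open, so U is clopen.
Only trivial clopens (∅ and X) exist, so (X, τ) is connected.
Compute connected components by grouping points that agree on all clopens:
  component: {60, 61, 62, 63}


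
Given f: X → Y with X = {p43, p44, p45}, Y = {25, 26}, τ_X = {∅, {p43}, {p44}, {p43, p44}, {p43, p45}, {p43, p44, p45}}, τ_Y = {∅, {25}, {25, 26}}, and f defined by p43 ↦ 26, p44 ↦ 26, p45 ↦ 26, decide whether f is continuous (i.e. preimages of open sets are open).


f IS continuous.

Compute f^{-1}(U) for each U ∈ τ_Y:
  U = ∅: f^{-1}(U) = ∅ ∈ τ_X ✓.
  U = {25}: f^{-1}(U) = ∅ ∈ τ_X ✓.
  U = {25, 26}: f^{-1}(U) = {p43, p44, p45} ∈ τ_X ✓.
Every preimage lies in τ_X, so f IS continuous.


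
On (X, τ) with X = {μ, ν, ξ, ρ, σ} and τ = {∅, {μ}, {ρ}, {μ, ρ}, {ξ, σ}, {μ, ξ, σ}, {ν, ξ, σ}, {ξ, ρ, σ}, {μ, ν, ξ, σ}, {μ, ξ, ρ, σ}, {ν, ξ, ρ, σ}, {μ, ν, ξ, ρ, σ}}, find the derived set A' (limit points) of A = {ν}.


A' = ∅

For each x ∈ X, list the open sets U ∈ τ with x ∈ U, then check whether U ∩ (A ∖ {x}) ≠ ∅ for every such U.
  x = μ: open {μ} ∋ x has {μ} ∩ (A ∖ {μ}) = ∅, so x is NOT a limit point.
  x = ν: open {ν, ξ, σ} ∋ x has {ν, ξ, σ} ∩ (A ∖ {ν}) = ∅, so x is NOT a limit point.
  x = ξ: open {ξ, σ} ∋ x has {ξ, σ} ∩ (A ∖ {ξ}) = ∅, so x is NOT a limit point.
  x = ρ: open {ρ} ∋ x has {ρ} ∩ (A ∖ {ρ}) = ∅, so x is NOT a limit point.
  x = σ: open {ξ, σ} ∋ x has {ξ, σ} ∩ (A ∖ {σ}) = ∅, so x is NOT a limit point.
Collecting: A' = ∅.


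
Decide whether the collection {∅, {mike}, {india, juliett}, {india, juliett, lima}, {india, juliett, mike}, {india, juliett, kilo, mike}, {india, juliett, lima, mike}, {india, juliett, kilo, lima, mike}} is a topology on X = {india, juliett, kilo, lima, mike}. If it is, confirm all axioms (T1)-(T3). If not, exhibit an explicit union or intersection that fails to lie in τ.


τ IS a topology on X.

Axiom (T1): ∅ ∈ τ? Yes; X ∈ τ? Yes.
Axiom (T2/T3): check pairwise unions and intersections of members of τ.
All pairwise intersections and unions checked — each lies in τ. Therefore τ satisfies (T1), (T2), (T3): it IS a topology on X.


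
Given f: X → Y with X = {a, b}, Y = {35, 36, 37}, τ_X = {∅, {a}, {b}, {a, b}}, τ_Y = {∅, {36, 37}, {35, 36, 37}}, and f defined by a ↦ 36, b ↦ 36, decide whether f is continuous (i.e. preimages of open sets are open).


f IS continuous.

Compute f^{-1}(U) for each U ∈ τ_Y:
  U = ∅: f^{-1}(U) = ∅ ∈ τ_X ✓.
  U = {36, 37}: f^{-1}(U) = {a, b} ∈ τ_X ✓.
  U = {35, 36, 37}: f^{-1}(U) = {a, b} ∈ τ_X ✓.
Every preimage lies in τ_X, so f IS continuous.


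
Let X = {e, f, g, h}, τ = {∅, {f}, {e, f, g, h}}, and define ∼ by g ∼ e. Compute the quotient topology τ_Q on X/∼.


X/∼ = {[e=g], [f], [h]}; |τ_Q| = 3.

Equivalence classes: [e=g], [f], [h].
Quotient map π: X → X/∼ sends e ↦ [e=g], f ↦ [f], g ↦ [e=g], h ↦ [h].
For each subset V ⊆ X/∼, compute π^{-1}(V) ⊆ X and check whether π^{-1}(V) ∈ τ. V is open in τ_Q iff π^{-1}(V) ∈ τ.
  V = {}: π^{-1}(V) = ∅ ∈ τ ✓.
  V = {[e=g]}: π^{-1}(V) = {e, g} ∉ τ ✗.
  V = {[f]}: π^{-1}(V) = {f} ∈ τ ✓.
  V = {[e=g], [f]}: π^{-1}(V) = {e, f, g} ∉ τ ✗.
  V = {[h]}: π^{-1}(V) = {h} ∉ τ ✗.
  V = {[e=g], [h]}: π^{-1}(V) = {e, g, h} ∉ τ ✗.
  V = {[f], [h]}: π^{-1}(V) = {f, h} ∉ τ ✗.
  V = {[e=g], [f], [h]}: π^{-1}(V) = {e, f, g, h} ∈ τ ✓.
Open sets in the quotient: τ_Q = {{}, {[f]}, {[e=g], [f], [h]}} (3 elements).


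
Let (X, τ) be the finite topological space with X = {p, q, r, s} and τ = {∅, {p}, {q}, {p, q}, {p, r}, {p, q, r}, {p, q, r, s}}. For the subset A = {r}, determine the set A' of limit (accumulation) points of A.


A' = {s}

For each x ∈ X, list the open sets U ∈ τ with x ∈ U, then check whether U ∩ (A ∖ {x}) ≠ ∅ for every such U.
  x = p: open {p} ∋ x has {p} ∩ (A ∖ {p}) = ∅, so x is NOT a limit point.
  x = q: open {q} ∋ x has {q} ∩ (A ∖ {q}) = ∅, so x is NOT a limit point.
  x = r: open {p, r} ∋ x has {p, r} ∩ (A ∖ {r}) = ∅, so x is NOT a limit point.
  x = s: opens ∋ x are {p, q, r, s}; each meets A ∖ {s}, so x IS a limit point.
Collecting: A' = {s}.


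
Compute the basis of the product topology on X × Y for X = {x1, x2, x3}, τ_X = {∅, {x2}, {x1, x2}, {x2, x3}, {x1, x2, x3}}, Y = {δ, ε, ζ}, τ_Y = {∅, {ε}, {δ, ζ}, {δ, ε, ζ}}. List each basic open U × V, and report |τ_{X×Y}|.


Basis B = {∅ × ∅, {x2} × {ε}, {x1, x2} × {ε}, {x2} × {δ, ζ}, {x2, x3} × {ε}, {x1, x2, x3} × {ε}, {x2} × {δ, ε, ζ}, {x1, x2} × {δ, ζ}, {x2, x3} × {δ, ζ}, {x1, x2} × {δ, ε, ζ}, {x1, x2, x3} × {δ, ζ}, {x2, x3} × {δ, ε, ζ}, {x1, x2, x3} × {δ, ε, ζ}}; |τ_{X×Y}| = 25.

Enumerate products U × V with U ∈ τ_X, V ∈ τ_Y (deduplicated):
  ∅ × ∅ = {} (∅)
  {x2} × {ε} = {(x2,ε)}
  {x1, x2} × {ε} = {(x1,ε), (x2,ε)}
  {x2} × {δ, ζ} = {(x2,δ), (x2,ζ)}
  {x2, x3} × {ε} = {(x2,ε), (x3,ε)}
  {x1, x2, x3} × {ε} = {(x1,ε), (x2,ε), (x3,ε)}
  {x2} × {δ, ε, ζ} = {(x2,δ), (x2,ε), (x2,ζ)}
  {x1, x2} × {δ, ζ} = {(x1,δ), (x1,ζ), (x2,δ), (x2,ζ)}
  {x2, x3} × {δ, ζ} = {(x2,δ), (x2,ζ), (x3,δ), (x3,ζ)}
  {x1, x2} × {δ, ε, ζ} = {(x1,δ), (x1,ε), (x1,ζ), (x2,δ), (x2,ε), (x2,ζ)}
  {x1, x2, x3} × {δ, ζ} = {(x1,δ), (x1,ζ), (x2,δ), (x2,ζ), (x3,δ), (x3,ζ)}
  {x2, x3} × {δ, ε, ζ} = {(x2,δ), (x2,ε), (x2,ζ), (x3,δ), (x3,ε), (x3,ζ)}
  {x1, x2, x3} × {δ, ε, ζ} = {(x1,δ), (x1,ε), (x1,ζ), (x2,δ), (x2,ε), (x2,ζ), (x3,δ), (x3,ε), (x3,ζ)}
These 13 distinct sets form the basis B.
Close under arbitrary unions to get τ_{X×Y}; counting gives |τ_{X×Y}| = 25.


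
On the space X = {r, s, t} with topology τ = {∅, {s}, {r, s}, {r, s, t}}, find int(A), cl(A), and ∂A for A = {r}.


int(A) = ∅, cl(A) = {r, t}, ∂A = {r, t}.

Closed sets in (X, τ) are complements of opens:
  closed(X, τ) = {∅, {t}, {r, t}, {r, s, t}}.
int(A) = ⋃ {U ∈ τ : U ⊆ A}. Opens contained in A: ∅.
Taking the union of these: int(A) = ∅.
cl(A) = ⋂ {C closed : A ⊆ C}. Closed sets containing A: {r, t}, {r, s, t}.
Intersecting these: cl(A) = {r, t}.
∂A = cl(A) ∖ int(A) = {r, t} ∖ ∅ = {r, t}.


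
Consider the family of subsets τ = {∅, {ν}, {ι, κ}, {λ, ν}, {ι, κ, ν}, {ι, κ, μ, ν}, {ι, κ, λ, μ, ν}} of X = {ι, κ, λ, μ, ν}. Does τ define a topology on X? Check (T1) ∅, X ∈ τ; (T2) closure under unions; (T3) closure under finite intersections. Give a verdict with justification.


τ is NOT a topology on X.

Axiom (T1): ∅ ∈ τ? Yes; X ∈ τ? Yes.
Axiom (T2/T3): check pairwise unions and intersections of members of τ.
Counterexample for (T2): {ι, κ} ∪ {λ, ν} = {ι, κ, λ, ν} ∉ τ. Therefore τ is NOT a topology.


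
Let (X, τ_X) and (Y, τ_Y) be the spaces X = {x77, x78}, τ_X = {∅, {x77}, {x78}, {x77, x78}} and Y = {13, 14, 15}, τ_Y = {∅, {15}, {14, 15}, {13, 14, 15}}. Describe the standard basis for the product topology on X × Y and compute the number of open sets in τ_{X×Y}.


Basis B = {∅ × ∅, {x77} × {15}, {x78} × {15}, {x77} × {14, 15}, {x77, x78} × {15}, {x78} × {14, 15}, {x77} × {13, 14, 15}, {x78} × {13, 14, 15}, {x77, x78} × {14, 15}, {x77, x78} × {13, 14, 15}}; |τ_{X×Y}| = 16.

Enumerate products U × V with U ∈ τ_X, V ∈ τ_Y (deduplicated):
  ∅ × ∅ = {} (∅)
  {x77} × {15} = {(x77,15)}
  {x78} × {15} = {(x78,15)}
  {x77} × {14, 15} = {(x77,14), (x77,15)}
  {x77, x78} × {15} = {(x77,15), (x78,15)}
  {x78} × {14, 15} = {(x78,14), (x78,15)}
  {x77} × {13, 14, 15} = {(x77,13), (x77,14), (x77,15)}
  {x78} × {13, 14, 15} = {(x78,13), (x78,14), (x78,15)}
  {x77, x78} × {14, 15} = {(x77,14), (x77,15), (x78,14), (x78,15)}
  {x77, x78} × {13, 14, 15} = {(x77,13), (x77,14), (x77,15), (x78,13), (x78,14), (x78,15)}
These 10 distinct sets form the basis B.
Close under arbitrary unions to get τ_{X×Y}; counting gives |τ_{X×Y}| = 16.


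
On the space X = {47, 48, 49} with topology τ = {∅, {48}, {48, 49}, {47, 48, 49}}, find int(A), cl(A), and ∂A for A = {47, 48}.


int(A) = {48}, cl(A) = {47, 48, 49}, ∂A = {47, 49}.

Closed sets in (X, τ) are complements of opens:
  closed(X, τ) = {∅, {47}, {47, 49}, {47, 48, 49}}.
int(A) = ⋃ {U ∈ τ : U ⊆ A}. Opens contained in A: ∅, {48}.
Taking the union of these: int(A) = {48}.
cl(A) = ⋂ {C closed : A ⊆ C}. Closed sets containing A: {47, 48, 49}.
Intersecting these: cl(A) = {47, 48, 49}.
∂A = cl(A) ∖ int(A) = {47, 48, 49} ∖ {48} = {47, 49}.


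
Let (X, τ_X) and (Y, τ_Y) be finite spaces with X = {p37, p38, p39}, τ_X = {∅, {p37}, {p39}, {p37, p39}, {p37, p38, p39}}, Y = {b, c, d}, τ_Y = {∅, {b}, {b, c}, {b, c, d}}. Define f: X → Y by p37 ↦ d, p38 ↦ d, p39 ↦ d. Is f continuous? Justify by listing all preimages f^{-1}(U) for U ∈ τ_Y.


f IS continuous.

Compute f^{-1}(U) for each U ∈ τ_Y:
  U = ∅: f^{-1}(U) = ∅ ∈ τ_X ✓.
  U = {b}: f^{-1}(U) = ∅ ∈ τ_X ✓.
  U = {b, c}: f^{-1}(U) = ∅ ∈ τ_X ✓.
  U = {b, c, d}: f^{-1}(U) = {p37, p38, p39} ∈ τ_X ✓.
Every preimage lies in τ_X, so f IS continuous.


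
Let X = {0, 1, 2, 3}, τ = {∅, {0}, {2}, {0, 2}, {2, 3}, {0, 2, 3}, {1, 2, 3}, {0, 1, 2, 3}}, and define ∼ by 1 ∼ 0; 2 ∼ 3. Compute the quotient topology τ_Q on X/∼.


X/∼ = {[0=1], [2=3]}; |τ_Q| = 3.

Equivalence classes: [0=1], [2=3].
Quotient map π: X → X/∼ sends 0 ↦ [0=1], 1 ↦ [0=1], 2 ↦ [2=3], 3 ↦ [2=3].
For each subset V ⊆ X/∼, compute π^{-1}(V) ⊆ X and check whether π^{-1}(V) ∈ τ. V is open in τ_Q iff π^{-1}(V) ∈ τ.
  V = {}: π^{-1}(V) = ∅ ∈ τ ✓.
  V = {[0=1]}: π^{-1}(V) = {0, 1} ∉ τ ✗.
  V = {[2=3]}: π^{-1}(V) = {2, 3} ∈ τ ✓.
  V = {[0=1], [2=3]}: π^{-1}(V) = {0, 1, 2, 3} ∈ τ ✓.
Open sets in the quotient: τ_Q = {{}, {[2=3]}, {[0=1], [2=3]}} (3 elements).


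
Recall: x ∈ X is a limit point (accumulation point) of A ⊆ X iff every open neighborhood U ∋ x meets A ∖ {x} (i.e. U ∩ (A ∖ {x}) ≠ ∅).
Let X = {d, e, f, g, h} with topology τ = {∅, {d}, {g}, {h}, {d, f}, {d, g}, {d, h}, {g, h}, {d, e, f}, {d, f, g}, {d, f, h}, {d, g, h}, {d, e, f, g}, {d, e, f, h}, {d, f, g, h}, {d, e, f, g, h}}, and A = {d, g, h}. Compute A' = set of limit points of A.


A' = {e, f}

For each x ∈ X, list the open sets U ∈ τ with x ∈ U, then check whether U ∩ (A ∖ {x}) ≠ ∅ for every such U.
  x = d: open {d} ∋ x has {d} ∩ (A ∖ {d}) = ∅, so x is NOT a limit point.
  x = e: opens ∋ x are {d, e, f}, {d, e, f, g}, {d, e, f, h}, {d, e, f, g, h}; each meets A ∖ {e}, so x IS a limit point.
  x = f: opens ∋ x are {d, f}, {d, e, f}, {d, f, g}, {d, f, h}, {d, e, f, g}, {d, e, f, h}, {d, f, g, h}, {d, e, f, g, h}; each meets A ∖ {f}, so x IS a limit point.
  x = g: open {g} ∋ x has {g} ∩ (A ∖ {g}) = ∅, so x is NOT a limit point.
  x = h: open {h} ∋ x has {h} ∩ (A ∖ {h}) = ∅, so x is NOT a limit point.
Collecting: A' = {e, f}.


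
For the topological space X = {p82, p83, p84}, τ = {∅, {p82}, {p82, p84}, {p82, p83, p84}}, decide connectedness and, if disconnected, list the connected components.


(X, τ) is connected.

Find clopen sets (U ∈ τ with X ∖ U ∈ τ):
  U = ∅, X ∖ U = {p82, p83, p84} — both open, so U is clopen.
  U = {p82, p83, p84}, X ∖ U = ∅ — both open, so U is clopen.
Only trivial clopens (∅ and X) exist, so (X, τ) is connected.
Compute connected components by grouping points that agree on all clopens:
  component: {p82, p83, p84}


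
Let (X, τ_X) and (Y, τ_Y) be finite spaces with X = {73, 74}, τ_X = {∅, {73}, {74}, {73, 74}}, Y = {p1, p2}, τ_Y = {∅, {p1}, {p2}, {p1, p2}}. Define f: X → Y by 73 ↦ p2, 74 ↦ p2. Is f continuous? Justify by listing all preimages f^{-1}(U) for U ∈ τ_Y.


f IS continuous.

Compute f^{-1}(U) for each U ∈ τ_Y:
  U = ∅: f^{-1}(U) = ∅ ∈ τ_X ✓.
  U = {p1}: f^{-1}(U) = ∅ ∈ τ_X ✓.
  U = {p2}: f^{-1}(U) = {73, 74} ∈ τ_X ✓.
  U = {p1, p2}: f^{-1}(U) = {73, 74} ∈ τ_X ✓.
Every preimage lies in τ_X, so f IS continuous.


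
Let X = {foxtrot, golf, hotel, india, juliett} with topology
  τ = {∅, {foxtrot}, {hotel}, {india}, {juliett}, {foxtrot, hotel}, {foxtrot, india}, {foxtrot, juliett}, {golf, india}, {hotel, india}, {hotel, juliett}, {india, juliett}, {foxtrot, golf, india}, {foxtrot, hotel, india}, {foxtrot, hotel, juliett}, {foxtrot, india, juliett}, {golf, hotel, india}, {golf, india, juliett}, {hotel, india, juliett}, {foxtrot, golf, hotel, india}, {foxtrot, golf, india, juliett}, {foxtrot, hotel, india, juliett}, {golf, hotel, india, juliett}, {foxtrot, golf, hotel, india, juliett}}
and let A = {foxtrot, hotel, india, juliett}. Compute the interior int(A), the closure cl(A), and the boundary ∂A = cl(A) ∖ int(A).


int(A) = {foxtrot, hotel, india, juliett}, cl(A) = {foxtrot, golf, hotel, india, juliett}, ∂A = {golf}.

Closed sets in (X, τ) are complements of opens:
  closed(X, τ) = {∅, {foxtrot}, {golf}, {hotel}, {juliett}, {foxtrot, golf}, {foxtrot, hotel}, {foxtrot, juliett}, {golf, hotel}, {golf, india}, {golf, juliett}, {hotel, juliett}, {foxtrot, golf, hotel}, {foxtrot, golf, india}, {foxtrot, golf, juliett}, {foxtrot, hotel, juliett}, {golf, hotel, india}, {golf, hotel, juliett}, {golf, india, juliett}, {foxtrot, golf, hotel, india}, {foxtrot, golf, hotel, juliett}, {foxtrot, golf, india, juliett}, {golf, hotel, india, juliett}, {foxtrot, golf, hotel, india, juliett}}.
int(A) = ⋃ {U ∈ τ : U ⊆ A}. Opens contained in A: ∅, {foxtrot}, {hotel}, {india}, {juliett}, {foxtrot, hotel}, {foxtrot, india}, {foxtrot, juliett}, {hotel, india}, {hotel, juliett}, {india, juliett}, {foxtrot, hotel, india}, {foxtrot, hotel, juliett}, {foxtrot, india, juliett}, {hotel, india, juliett}, {foxtrot, hotel, india, juliett}.
Taking the union of these: int(A) = {foxtrot, hotel, india, juliett}.
cl(A) = ⋂ {C closed : A ⊆ C}. Closed sets containing A: {foxtrot, golf, hotel, india, juliett}.
Intersecting these: cl(A) = {foxtrot, golf, hotel, india, juliett}.
∂A = cl(A) ∖ int(A) = {foxtrot, golf, hotel, india, juliett} ∖ {foxtrot, hotel, india, juliett} = {golf}.


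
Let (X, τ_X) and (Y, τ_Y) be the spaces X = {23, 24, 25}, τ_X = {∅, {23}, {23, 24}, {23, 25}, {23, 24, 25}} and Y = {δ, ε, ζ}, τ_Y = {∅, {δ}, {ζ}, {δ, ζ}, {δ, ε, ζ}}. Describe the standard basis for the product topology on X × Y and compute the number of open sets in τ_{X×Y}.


Basis B = {∅ × ∅, {23} × {δ}, {23} × {ζ}, {23} × {δ, ζ}, {23, 24} × {δ}, {23, 25} × {δ}, {23, 24} × {ζ}, {23, 25} × {ζ}, {23} × {δ, ε, ζ}, {23, 24, 25} × {δ}, {23, 24, 25} × {ζ}, {23, 24} × {δ, ζ}, {23, 25} × {δ, ζ}, {23, 24} × {δ, ε, ζ}, {23, 25} × {δ, ε, ζ}, {23, 24, 25} × {δ, ζ}, {23, 24, 25} × {δ, ε, ζ}}; |τ_{X×Y}| = 50.

Enumerate products U × V with U ∈ τ_X, V ∈ τ_Y (deduplicated):
  ∅ × ∅ = {} (∅)
  {23} × {δ} = {(23,δ)}
  {23} × {ζ} = {(23,ζ)}
  {23} × {δ, ζ} = {(23,δ), (23,ζ)}
  {23, 24} × {δ} = {(23,δ), (24,δ)}
  {23, 25} × {δ} = {(23,δ), (25,δ)}
  {23, 24} × {ζ} = {(23,ζ), (24,ζ)}
  {23, 25} × {ζ} = {(23,ζ), (25,ζ)}
  {23} × {δ, ε, ζ} = {(23,δ), (23,ε), (23,ζ)}
  {23, 24, 25} × {δ} = {(23,δ), (24,δ), (25,δ)}
  {23, 24, 25} × {ζ} = {(23,ζ), (24,ζ), (25,ζ)}
  {23, 24} × {δ, ζ} = {(23,δ), (23,ζ), (24,δ), (24,ζ)}
  {23, 25} × {δ, ζ} = {(23,δ), (23,ζ), (25,δ), (25,ζ)}
  {23, 24} × {δ, ε, ζ} = {(23,δ), (23,ε), (23,ζ), (24,δ), (24,ε), (24,ζ)}
  {23, 25} × {δ, ε, ζ} = {(23,δ), (23,ε), (23,ζ), (25,δ), (25,ε), (25,ζ)}
  {23, 24, 25} × {δ, ζ} = {(23,δ), (23,ζ), (24,δ), (24,ζ), (25,δ), (25,ζ)}
  {23, 24, 25} × {δ, ε, ζ} = {(23,δ), (23,ε), (23,ζ), (24,δ), (24,ε), (24,ζ), (25,δ), (25,ε), (25,ζ)}
These 17 distinct sets form the basis B.
Close under arbitrary unions to get τ_{X×Y}; counting gives |τ_{X×Y}| = 50.


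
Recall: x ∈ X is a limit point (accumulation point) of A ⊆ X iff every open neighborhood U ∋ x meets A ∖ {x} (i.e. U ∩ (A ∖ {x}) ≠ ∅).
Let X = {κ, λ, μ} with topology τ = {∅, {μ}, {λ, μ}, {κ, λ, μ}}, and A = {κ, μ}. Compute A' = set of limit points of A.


A' = {κ, λ}

For each x ∈ X, list the open sets U ∈ τ with x ∈ U, then check whether U ∩ (A ∖ {x}) ≠ ∅ for every such U.
  x = κ: opens ∋ x are {κ, λ, μ}; each meets A ∖ {κ}, so x IS a limit point.
  x = λ: opens ∋ x are {λ, μ}, {κ, λ, μ}; each meets A ∖ {λ}, so x IS a limit point.
  x = μ: open {μ} ∋ x has {μ} ∩ (A ∖ {μ}) = ∅, so x is NOT a limit point.
Collecting: A' = {κ, λ}.


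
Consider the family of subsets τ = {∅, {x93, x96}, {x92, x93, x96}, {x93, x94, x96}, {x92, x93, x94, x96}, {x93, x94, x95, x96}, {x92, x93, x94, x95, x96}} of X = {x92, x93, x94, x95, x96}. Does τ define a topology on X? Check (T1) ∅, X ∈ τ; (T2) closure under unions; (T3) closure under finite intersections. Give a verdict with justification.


τ IS a topology on X.

Axiom (T1): ∅ ∈ τ? Yes; X ∈ τ? Yes.
Axiom (T2/T3): check pairwise unions and intersections of members of τ.
All pairwise intersections and unions checked — each lies in τ. Therefore τ satisfies (T1), (T2), (T3): it IS a topology on X.


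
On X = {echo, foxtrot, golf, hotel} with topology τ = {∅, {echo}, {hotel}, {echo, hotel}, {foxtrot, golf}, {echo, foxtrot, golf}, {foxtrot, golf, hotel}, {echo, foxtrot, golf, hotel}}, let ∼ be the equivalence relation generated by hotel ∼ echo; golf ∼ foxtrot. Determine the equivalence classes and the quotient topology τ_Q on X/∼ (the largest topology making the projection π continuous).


X/∼ = {[echo=hotel], [foxtrot=golf]}; |τ_Q| = 4.

Equivalence classes: [echo=hotel], [foxtrot=golf].
Quotient map π: X → X/∼ sends echo ↦ [echo=hotel], foxtrot ↦ [foxtrot=golf], golf ↦ [foxtrot=golf], hotel ↦ [echo=hotel].
For each subset V ⊆ X/∼, compute π^{-1}(V) ⊆ X and check whether π^{-1}(V) ∈ τ. V is open in τ_Q iff π^{-1}(V) ∈ τ.
  V = {}: π^{-1}(V) = ∅ ∈ τ ✓.
  V = {[echo=hotel]}: π^{-1}(V) = {echo, hotel} ∈ τ ✓.
  V = {[foxtrot=golf]}: π^{-1}(V) = {foxtrot, golf} ∈ τ ✓.
  V = {[echo=hotel], [foxtrot=golf]}: π^{-1}(V) = {echo, foxtrot, golf, hotel} ∈ τ ✓.
Open sets in the quotient: τ_Q = {{}, {[echo=hotel]}, {[foxtrot=golf]}, {[echo=hotel], [foxtrot=golf]}} (4 elements).


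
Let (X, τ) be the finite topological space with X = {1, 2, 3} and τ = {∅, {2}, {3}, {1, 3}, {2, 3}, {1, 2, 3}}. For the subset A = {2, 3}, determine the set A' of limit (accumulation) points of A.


A' = {1}

For each x ∈ X, list the open sets U ∈ τ with x ∈ U, then check whether U ∩ (A ∖ {x}) ≠ ∅ for every such U.
  x = 1: opens ∋ x are {1, 3}, {1, 2, 3}; each meets A ∖ {1}, so x IS a limit point.
  x = 2: open {2} ∋ x has {2} ∩ (A ∖ {2}) = ∅, so x is NOT a limit point.
  x = 3: open {3} ∋ x has {3} ∩ (A ∖ {3}) = ∅, so x is NOT a limit point.
Collecting: A' = {1}.


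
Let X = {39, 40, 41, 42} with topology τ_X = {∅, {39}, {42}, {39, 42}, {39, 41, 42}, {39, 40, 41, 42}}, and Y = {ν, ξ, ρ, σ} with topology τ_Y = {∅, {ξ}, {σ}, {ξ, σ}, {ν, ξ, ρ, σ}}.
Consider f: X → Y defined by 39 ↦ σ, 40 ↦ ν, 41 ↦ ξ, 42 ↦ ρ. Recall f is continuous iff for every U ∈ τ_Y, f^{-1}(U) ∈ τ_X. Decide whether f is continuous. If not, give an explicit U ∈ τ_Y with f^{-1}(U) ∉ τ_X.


f is NOT continuous.

Compute f^{-1}(U) for each U ∈ τ_Y:
  U = ∅: f^{-1}(U) = ∅ ∈ τ_X ✓.
  U = {ξ}: f^{-1}(U) = {41} ∉ τ_X ✗.
  U = {σ}: f^{-1}(U) = {39} ∈ τ_X ✓.
  U = {ξ, σ}: f^{-1}(U) = {39, 41} ∉ τ_X ✗.
  U = {ν, ξ, ρ, σ}: f^{-1}(U) = {39, 40, 41, 42} ∈ τ_X ✓.
Found U = {ξ} with f^{-1}(U) = {41} not in τ_X. Therefore f is NOT continuous.


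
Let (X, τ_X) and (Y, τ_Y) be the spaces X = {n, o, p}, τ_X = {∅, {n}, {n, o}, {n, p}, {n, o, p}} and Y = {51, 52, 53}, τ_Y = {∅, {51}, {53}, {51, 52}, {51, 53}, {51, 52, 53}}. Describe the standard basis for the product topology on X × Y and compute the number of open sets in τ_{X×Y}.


Basis B = {∅ × ∅, {n} × {51}, {n} × {53}, {n} × {51, 52}, {n} × {51, 53}, {n, o} × {51}, {n, p} × {51}, {n, o} × {53}, {n, p} × {53}, {n} × {51, 52, 53}, {n, o, p} × {51}, {n, o, p} × {53}, {n, o} × {51, 52}, {n, p} × {51, 52}, {n, o} × {51, 53}, {n, p} × {51, 53}, {n, o} × {51, 52, 53}, {n, p} × {51, 52, 53}, {n, o, p} × {51, 52}, {n, o, p} × {51, 53}, {n, o, p} × {51, 52, 53}}; |τ_{X×Y}| = 70.

Enumerate products U × V with U ∈ τ_X, V ∈ τ_Y (deduplicated):
  ∅ × ∅ = {} (∅)
  {n} × {51} = {(n,51)}
  {n} × {53} = {(n,53)}
  {n} × {51, 52} = {(n,51), (n,52)}
  {n} × {51, 53} = {(n,51), (n,53)}
  {n, o} × {51} = {(n,51), (o,51)}
  {n, p} × {51} = {(n,51), (p,51)}
  {n, o} × {53} = {(n,53), (o,53)}
  {n, p} × {53} = {(n,53), (p,53)}
  {n} × {51, 52, 53} = {(n,51), (n,52), (n,53)}
  {n, o, p} × {51} = {(n,51), (o,51), (p,51)}
  {n, o, p} × {53} = {(n,53), (o,53), (p,53)}
  {n, o} × {51, 52} = {(n,51), (n,52), (o,51), (o,52)}
  {n, p} × {51, 52} = {(n,51), (n,52), (p,51), (p,52)}
  {n, o} × {51, 53} = {(n,51), (n,53), (o,51), (o,53)}
  {n, p} × {51, 53} = {(n,51), (n,53), (p,51), (p,53)}
  {n, o} × {51, 52, 53} = {(n,51), (n,52), (n,53), (o,51), (o,52), (o,53)}
  {n, p} × {51, 52, 53} = {(n,51), (n,52), (n,53), (p,51), (p,52), (p,53)}
  {n, o, p} × {51, 52} = {(n,51), (n,52), (o,51), (o,52), (p,51), (p,52)}
  {n, o, p} × {51, 53} = {(n,51), (n,53), (o,51), (o,53), (p,51), (p,53)}
  {n, o, p} × {51, 52, 53} = {(n,51), (n,52), (n,53), (o,51), (o,52), (o,53), (p,51), (p,52), (p,53)}
These 21 distinct sets form the basis B.
Close under arbitrary unions to get τ_{X×Y}; counting gives |τ_{X×Y}| = 70.


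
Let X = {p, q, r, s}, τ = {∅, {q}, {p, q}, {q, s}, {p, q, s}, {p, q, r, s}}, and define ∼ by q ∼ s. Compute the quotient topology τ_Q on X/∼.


X/∼ = {[p], [q=s], [r]}; |τ_Q| = 4.

Equivalence classes: [p], [q=s], [r].
Quotient map π: X → X/∼ sends p ↦ [p], q ↦ [q=s], r ↦ [r], s ↦ [q=s].
For each subset V ⊆ X/∼, compute π^{-1}(V) ⊆ X and check whether π^{-1}(V) ∈ τ. V is open in τ_Q iff π^{-1}(V) ∈ τ.
  V = {}: π^{-1}(V) = ∅ ∈ τ ✓.
  V = {[p]}: π^{-1}(V) = {p} ∉ τ ✗.
  V = {[q=s]}: π^{-1}(V) = {q, s} ∈ τ ✓.
  V = {[p], [q=s]}: π^{-1}(V) = {p, q, s} ∈ τ ✓.
  V = {[r]}: π^{-1}(V) = {r} ∉ τ ✗.
  V = {[p], [r]}: π^{-1}(V) = {p, r} ∉ τ ✗.
  V = {[q=s], [r]}: π^{-1}(V) = {q, r, s} ∉ τ ✗.
  V = {[p], [q=s], [r]}: π^{-1}(V) = {p, q, r, s} ∈ τ ✓.
Open sets in the quotient: τ_Q = {{}, {[q=s]}, {[p], [q=s]}, {[p], [q=s], [r]}} (4 elements).
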